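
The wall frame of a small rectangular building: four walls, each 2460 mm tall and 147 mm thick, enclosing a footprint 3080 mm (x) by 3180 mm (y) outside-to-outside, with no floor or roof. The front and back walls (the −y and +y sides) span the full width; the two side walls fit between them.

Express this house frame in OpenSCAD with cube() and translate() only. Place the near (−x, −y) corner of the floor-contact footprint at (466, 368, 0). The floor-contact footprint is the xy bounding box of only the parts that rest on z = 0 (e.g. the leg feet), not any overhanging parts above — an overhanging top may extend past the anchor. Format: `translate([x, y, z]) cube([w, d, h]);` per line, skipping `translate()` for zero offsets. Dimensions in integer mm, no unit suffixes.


translate([466, 368, 0]) cube([3080, 147, 2460]);
translate([466, 3401, 0]) cube([3080, 147, 2460]);
translate([466, 515, 0]) cube([147, 2886, 2460]);
translate([3399, 515, 0]) cube([147, 2886, 2460]);


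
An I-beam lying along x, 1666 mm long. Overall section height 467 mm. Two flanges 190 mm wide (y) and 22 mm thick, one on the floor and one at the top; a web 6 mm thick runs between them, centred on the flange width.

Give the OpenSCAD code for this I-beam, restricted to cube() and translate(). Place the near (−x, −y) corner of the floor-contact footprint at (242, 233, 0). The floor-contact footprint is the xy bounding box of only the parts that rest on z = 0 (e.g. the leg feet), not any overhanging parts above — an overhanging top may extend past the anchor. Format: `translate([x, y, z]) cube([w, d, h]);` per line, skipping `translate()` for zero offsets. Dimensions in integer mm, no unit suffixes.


translate([242, 233, 0]) cube([1666, 190, 22]);
translate([242, 325, 22]) cube([1666, 6, 423]);
translate([242, 233, 445]) cube([1666, 190, 22]);


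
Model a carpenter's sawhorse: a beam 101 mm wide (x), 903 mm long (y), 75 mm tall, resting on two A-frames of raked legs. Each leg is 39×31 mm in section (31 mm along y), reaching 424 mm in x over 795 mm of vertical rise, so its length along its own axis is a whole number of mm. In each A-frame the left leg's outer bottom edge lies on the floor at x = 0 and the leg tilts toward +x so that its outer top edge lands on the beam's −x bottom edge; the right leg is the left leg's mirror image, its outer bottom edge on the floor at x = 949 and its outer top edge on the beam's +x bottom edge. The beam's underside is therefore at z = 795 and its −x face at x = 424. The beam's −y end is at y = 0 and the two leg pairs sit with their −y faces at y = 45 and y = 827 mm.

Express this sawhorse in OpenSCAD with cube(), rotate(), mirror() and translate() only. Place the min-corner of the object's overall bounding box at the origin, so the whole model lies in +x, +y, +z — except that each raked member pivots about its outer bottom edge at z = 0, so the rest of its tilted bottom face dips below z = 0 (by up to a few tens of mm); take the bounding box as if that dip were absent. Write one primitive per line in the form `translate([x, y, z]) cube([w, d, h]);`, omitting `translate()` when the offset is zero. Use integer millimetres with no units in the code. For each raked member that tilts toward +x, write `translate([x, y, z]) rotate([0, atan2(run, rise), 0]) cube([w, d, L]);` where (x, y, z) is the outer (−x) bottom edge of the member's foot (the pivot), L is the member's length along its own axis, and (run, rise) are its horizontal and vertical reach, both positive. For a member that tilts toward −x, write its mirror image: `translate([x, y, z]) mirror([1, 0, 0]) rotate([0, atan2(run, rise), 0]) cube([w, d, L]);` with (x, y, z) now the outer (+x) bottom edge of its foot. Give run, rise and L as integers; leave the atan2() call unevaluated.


translate([424, 0, 795]) cube([101, 903, 75]);
translate([0, 45, 0]) rotate([0, atan2(424, 795), 0]) cube([39, 31, 901]);
translate([949, 45, 0]) mirror([1, 0, 0]) rotate([0, atan2(424, 795), 0]) cube([39, 31, 901]);
translate([0, 827, 0]) rotate([0, atan2(424, 795), 0]) cube([39, 31, 901]);
translate([949, 827, 0]) mirror([1, 0, 0]) rotate([0, atan2(424, 795), 0]) cube([39, 31, 901]);


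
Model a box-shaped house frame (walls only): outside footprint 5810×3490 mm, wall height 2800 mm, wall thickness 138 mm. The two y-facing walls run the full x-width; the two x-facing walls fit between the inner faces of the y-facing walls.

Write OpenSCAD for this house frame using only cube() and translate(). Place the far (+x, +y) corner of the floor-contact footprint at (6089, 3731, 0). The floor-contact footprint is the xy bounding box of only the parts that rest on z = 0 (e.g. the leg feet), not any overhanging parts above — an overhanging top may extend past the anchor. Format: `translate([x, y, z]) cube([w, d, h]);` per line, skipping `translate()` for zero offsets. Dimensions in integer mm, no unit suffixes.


translate([279, 241, 0]) cube([5810, 138, 2800]);
translate([279, 3593, 0]) cube([5810, 138, 2800]);
translate([279, 379, 0]) cube([138, 3214, 2800]);
translate([5951, 379, 0]) cube([138, 3214, 2800]);


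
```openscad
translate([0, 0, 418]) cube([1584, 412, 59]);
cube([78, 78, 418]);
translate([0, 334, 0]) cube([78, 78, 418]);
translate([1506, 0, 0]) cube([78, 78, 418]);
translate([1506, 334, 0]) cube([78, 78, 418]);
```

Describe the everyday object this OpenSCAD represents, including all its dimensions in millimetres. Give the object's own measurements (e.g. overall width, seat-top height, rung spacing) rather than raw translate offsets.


A bench: a 1584×412 mm seat slab, 59 mm thick, top at z = 477 mm, on four 78×78 mm square legs flush with the seat corners and standing on z = 0.


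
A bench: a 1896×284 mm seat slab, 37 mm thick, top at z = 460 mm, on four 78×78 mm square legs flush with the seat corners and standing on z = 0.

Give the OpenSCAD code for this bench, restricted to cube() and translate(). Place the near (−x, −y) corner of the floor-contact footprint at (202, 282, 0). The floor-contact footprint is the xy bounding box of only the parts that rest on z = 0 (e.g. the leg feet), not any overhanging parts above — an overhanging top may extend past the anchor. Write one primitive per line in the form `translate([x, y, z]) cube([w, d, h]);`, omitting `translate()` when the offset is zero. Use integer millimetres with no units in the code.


// leg_h = 460 − 37 = 423
translate([202, 282, 423]) cube([1896, 284, 37]);
translate([202, 282, 0]) cube([78, 78, 423]);
translate([202, 488, 0]) cube([78, 78, 423]);
translate([2020, 282, 0]) cube([78, 78, 423]);
translate([2020, 488, 0]) cube([78, 78, 423]);


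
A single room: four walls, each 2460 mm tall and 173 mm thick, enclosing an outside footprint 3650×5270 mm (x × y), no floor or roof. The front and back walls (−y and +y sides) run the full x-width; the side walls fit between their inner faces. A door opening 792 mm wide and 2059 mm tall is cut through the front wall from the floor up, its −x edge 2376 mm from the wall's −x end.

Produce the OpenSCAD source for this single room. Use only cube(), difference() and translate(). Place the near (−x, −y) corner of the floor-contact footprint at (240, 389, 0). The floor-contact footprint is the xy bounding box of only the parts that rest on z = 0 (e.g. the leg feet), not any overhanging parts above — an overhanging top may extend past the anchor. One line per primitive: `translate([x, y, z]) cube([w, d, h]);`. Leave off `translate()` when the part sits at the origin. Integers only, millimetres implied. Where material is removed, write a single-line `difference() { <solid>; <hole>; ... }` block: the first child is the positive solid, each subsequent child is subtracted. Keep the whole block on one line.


difference() { translate([240, 389, 0]) cube([3650, 173, 2460]); translate([2616, 389, 0]) cube([792, 173, 2059]); }
translate([240, 5486, 0]) cube([3650, 173, 2460]);
translate([240, 562, 0]) cube([173, 4924, 2460]);
translate([3717, 562, 0]) cube([173, 4924, 2460]);


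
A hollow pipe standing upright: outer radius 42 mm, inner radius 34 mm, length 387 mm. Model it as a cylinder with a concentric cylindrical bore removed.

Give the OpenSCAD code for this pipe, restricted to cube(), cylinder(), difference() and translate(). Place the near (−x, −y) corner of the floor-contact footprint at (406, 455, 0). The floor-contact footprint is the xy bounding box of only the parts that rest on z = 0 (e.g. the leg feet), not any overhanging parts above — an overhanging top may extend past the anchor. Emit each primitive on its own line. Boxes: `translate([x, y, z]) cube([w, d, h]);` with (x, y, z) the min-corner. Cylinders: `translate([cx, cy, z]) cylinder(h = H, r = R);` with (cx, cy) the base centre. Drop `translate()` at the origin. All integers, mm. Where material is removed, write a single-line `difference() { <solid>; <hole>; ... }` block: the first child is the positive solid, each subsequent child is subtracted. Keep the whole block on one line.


difference() { translate([448, 497, 0]) cylinder(h = 387, r = 42); translate([448, 497, 0]) cylinder(h = 387, r = 34); }


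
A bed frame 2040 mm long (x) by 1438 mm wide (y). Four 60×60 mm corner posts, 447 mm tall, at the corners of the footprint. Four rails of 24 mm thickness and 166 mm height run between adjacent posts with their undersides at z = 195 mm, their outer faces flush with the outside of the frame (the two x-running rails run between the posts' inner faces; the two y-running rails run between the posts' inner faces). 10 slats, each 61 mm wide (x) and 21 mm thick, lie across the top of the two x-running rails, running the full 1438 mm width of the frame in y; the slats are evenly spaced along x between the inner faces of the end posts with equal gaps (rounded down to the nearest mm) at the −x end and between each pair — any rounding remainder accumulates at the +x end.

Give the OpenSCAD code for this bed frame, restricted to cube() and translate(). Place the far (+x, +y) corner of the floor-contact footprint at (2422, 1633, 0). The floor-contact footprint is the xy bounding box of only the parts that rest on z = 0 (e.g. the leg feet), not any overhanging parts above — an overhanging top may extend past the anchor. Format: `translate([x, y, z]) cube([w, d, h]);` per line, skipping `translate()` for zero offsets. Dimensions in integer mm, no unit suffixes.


translate([382, 195, 0]) cube([60, 60, 447]);
translate([382, 1573, 0]) cube([60, 60, 447]);
translate([2362, 195, 0]) cube([60, 60, 447]);
translate([2362, 1573, 0]) cube([60, 60, 447]);
translate([442, 195, 195]) cube([1920, 24, 166]);
translate([442, 1609, 195]) cube([1920, 24, 166]);
translate([382, 255, 195]) cube([24, 1318, 166]);
translate([2398, 255, 195]) cube([24, 1318, 166]);
translate([561, 195, 361]) cube([61, 1438, 21]);
translate([741, 195, 361]) cube([61, 1438, 21]);
translate([921, 195, 361]) cube([61, 1438, 21]);
translate([1101, 195, 361]) cube([61, 1438, 21]);
translate([1281, 195, 361]) cube([61, 1438, 21]);
translate([1461, 195, 361]) cube([61, 1438, 21]);
translate([1641, 195, 361]) cube([61, 1438, 21]);
translate([1821, 195, 361]) cube([61, 1438, 21]);
translate([2001, 195, 361]) cube([61, 1438, 21]);
translate([2181, 195, 361]) cube([61, 1438, 21]);


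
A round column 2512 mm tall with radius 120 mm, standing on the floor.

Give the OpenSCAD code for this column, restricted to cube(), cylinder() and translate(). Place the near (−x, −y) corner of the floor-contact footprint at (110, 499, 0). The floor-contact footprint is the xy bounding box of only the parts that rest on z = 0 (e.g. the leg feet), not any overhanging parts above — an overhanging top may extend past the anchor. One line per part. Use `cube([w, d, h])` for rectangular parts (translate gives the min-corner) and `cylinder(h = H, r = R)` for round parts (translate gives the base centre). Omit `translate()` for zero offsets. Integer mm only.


translate([230, 619, 0]) cylinder(h = 2512, r = 120);


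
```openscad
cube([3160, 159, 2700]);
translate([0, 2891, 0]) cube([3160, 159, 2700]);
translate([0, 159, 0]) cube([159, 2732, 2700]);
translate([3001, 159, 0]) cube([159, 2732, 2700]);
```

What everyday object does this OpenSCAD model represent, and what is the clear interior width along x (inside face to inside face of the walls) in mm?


A house (or room) frame. The interior width is 2842 mm.

Four 2700 mm walls enclosing a rectangle with no floor or roof — a room or house frame. Outside width is 3160 mm and wall thickness is 159 mm, so the interior width is 3160 − 2 × 159 = 2842 mm.


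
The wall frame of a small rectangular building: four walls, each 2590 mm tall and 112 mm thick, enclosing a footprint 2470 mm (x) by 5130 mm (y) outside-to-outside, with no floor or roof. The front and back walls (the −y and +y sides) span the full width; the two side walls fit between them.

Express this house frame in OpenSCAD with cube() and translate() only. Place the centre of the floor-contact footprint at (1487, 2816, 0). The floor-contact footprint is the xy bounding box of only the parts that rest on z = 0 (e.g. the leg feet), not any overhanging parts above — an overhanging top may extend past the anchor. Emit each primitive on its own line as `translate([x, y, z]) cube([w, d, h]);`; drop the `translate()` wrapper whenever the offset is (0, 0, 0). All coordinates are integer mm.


translate([252, 251, 0]) cube([2470, 112, 2590]);
translate([252, 5269, 0]) cube([2470, 112, 2590]);
translate([252, 363, 0]) cube([112, 4906, 2590]);
translate([2610, 363, 0]) cube([112, 4906, 2590]);


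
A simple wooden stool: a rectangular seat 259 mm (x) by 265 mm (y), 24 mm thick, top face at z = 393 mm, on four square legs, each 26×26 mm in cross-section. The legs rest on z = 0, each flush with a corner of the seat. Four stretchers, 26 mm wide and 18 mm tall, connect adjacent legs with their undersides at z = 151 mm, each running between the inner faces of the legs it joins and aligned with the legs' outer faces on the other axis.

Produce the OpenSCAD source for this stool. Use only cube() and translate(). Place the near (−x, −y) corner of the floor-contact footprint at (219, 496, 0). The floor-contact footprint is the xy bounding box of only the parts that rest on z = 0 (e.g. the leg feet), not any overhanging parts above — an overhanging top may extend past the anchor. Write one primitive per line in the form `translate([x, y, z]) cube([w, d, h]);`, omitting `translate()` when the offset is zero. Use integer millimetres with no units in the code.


translate([219, 496, 369]) cube([259, 265, 24]);
translate([219, 496, 0]) cube([26, 26, 369]);
translate([452, 496, 0]) cube([26, 26, 369]);
translate([219, 735, 0]) cube([26, 26, 369]);
translate([452, 735, 0]) cube([26, 26, 369]);
translate([245, 496, 151]) cube([207, 26, 18]);
translate([245, 735, 151]) cube([207, 26, 18]);
translate([219, 522, 151]) cube([26, 213, 18]);
translate([452, 522, 151]) cube([26, 213, 18]);


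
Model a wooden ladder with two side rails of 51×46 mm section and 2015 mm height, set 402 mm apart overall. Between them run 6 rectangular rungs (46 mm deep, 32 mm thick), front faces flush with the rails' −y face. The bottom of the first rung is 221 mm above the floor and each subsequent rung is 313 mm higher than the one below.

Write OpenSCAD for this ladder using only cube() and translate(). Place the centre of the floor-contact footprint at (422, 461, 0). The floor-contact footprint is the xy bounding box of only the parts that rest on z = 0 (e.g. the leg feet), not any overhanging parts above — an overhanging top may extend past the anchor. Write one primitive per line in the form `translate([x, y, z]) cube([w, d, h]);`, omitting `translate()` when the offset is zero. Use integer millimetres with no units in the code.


translate([221, 438, 0]) cube([51, 46, 2015]);
translate([572, 438, 0]) cube([51, 46, 2015]);
translate([272, 438, 221]) cube([300, 46, 32]);
translate([272, 438, 534]) cube([300, 46, 32]);
translate([272, 438, 847]) cube([300, 46, 32]);
translate([272, 438, 1160]) cube([300, 46, 32]);
translate([272, 438, 1473]) cube([300, 46, 32]);
translate([272, 438, 1786]) cube([300, 46, 32]);


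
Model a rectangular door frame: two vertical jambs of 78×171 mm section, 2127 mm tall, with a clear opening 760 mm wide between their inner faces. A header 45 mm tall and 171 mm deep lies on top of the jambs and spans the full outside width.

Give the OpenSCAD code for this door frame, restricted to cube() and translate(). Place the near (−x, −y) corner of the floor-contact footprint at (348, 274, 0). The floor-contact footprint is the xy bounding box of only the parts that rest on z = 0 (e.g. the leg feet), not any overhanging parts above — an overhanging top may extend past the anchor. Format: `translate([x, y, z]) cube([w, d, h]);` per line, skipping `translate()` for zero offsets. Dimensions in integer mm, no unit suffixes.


translate([348, 274, 0]) cube([78, 171, 2127]);
translate([1186, 274, 0]) cube([78, 171, 2127]);
translate([348, 274, 2127]) cube([916, 171, 45]);


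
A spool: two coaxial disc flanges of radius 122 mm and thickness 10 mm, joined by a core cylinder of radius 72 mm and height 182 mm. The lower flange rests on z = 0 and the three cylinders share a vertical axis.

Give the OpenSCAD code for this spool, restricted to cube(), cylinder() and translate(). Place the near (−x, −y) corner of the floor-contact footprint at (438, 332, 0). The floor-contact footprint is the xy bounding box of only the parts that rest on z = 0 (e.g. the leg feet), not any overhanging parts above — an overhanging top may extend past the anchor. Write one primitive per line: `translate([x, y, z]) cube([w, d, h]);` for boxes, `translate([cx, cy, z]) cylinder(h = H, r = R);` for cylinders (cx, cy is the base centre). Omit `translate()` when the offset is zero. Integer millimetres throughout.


translate([560, 454, 0]) cylinder(h = 10, r = 122);
translate([560, 454, 10]) cylinder(h = 182, r = 72);
translate([560, 454, 192]) cylinder(h = 10, r = 122);


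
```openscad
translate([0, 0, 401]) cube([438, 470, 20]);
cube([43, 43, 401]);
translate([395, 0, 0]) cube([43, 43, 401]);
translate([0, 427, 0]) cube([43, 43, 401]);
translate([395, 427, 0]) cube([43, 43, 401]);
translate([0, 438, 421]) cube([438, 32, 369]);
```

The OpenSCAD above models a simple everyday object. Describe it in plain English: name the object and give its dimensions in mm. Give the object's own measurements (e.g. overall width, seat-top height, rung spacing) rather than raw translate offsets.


A chair. The seat is a 438×470×20 mm slab with its top at z = 421 mm, on four 43×43 mm corner legs (flush with the seat edges, standing on z = 0). A flat backrest 32 mm thick, 369 mm tall, spans the full seat width and rises from the seat top along its +y edge, rear face flush with the rear of the seat.


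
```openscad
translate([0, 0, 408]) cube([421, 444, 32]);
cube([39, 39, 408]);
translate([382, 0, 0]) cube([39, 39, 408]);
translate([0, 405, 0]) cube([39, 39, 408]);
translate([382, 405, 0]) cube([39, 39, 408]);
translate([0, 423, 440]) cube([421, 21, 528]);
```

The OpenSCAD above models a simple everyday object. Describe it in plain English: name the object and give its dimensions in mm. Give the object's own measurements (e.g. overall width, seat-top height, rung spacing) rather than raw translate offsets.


A chair. The seat is a 421×444×32 mm slab with its top at z = 440 mm, on four 39×39 mm corner legs (flush with the seat edges, standing on z = 0). A flat backrest 21 mm thick, 528 mm tall, spans the full seat width and rises from the seat top along its +y edge, rear face flush with the rear of the seat.


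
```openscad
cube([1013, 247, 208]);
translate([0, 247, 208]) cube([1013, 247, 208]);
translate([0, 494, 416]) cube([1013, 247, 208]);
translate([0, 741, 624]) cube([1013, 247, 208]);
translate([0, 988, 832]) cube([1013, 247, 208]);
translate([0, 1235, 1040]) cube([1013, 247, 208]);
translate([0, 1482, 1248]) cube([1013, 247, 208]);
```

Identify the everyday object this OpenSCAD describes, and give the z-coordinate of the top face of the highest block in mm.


A staircase. The total rise is 1456 mm.

7 identical blocks, each offset up and back from the previous — a staircase. Each step is 208 mm tall and there are 7 of them, so the total rise is 7 × 208 = 1456 mm.


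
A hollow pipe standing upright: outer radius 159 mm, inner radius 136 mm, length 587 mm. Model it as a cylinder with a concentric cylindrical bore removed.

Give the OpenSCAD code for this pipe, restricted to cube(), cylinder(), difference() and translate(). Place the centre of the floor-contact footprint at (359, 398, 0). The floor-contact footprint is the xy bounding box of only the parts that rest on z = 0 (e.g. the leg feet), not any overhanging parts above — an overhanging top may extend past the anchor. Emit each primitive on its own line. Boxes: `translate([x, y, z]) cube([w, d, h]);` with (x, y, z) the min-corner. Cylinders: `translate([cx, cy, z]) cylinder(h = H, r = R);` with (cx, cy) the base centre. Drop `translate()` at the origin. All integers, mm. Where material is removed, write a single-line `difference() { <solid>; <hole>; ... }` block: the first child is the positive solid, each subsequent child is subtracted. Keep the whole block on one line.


difference() { translate([359, 398, 0]) cylinder(h = 587, r = 159); translate([359, 398, 0]) cylinder(h = 587, r = 136); }


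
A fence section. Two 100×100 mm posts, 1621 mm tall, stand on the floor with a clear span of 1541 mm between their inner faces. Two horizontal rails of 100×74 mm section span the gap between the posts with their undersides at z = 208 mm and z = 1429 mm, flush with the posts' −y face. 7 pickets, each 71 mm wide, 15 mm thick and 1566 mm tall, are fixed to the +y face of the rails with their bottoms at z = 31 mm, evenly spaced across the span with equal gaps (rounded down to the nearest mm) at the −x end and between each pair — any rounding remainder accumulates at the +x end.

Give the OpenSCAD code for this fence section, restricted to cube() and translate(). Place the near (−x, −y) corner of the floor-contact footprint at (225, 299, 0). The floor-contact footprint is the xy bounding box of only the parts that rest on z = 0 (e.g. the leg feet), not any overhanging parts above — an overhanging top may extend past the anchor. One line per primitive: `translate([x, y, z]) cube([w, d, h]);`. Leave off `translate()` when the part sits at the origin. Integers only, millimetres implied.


translate([225, 299, 0]) cube([100, 100, 1621]);
translate([1866, 299, 0]) cube([100, 100, 1621]);
translate([325, 299, 208]) cube([1541, 100, 74]);
translate([325, 299, 1429]) cube([1541, 100, 74]);
translate([455, 399, 31]) cube([71, 15, 1566]);
translate([656, 399, 31]) cube([71, 15, 1566]);
translate([857, 399, 31]) cube([71, 15, 1566]);
translate([1058, 399, 31]) cube([71, 15, 1566]);
translate([1259, 399, 31]) cube([71, 15, 1566]);
translate([1460, 399, 31]) cube([71, 15, 1566]);
translate([1661, 399, 31]) cube([71, 15, 1566]);


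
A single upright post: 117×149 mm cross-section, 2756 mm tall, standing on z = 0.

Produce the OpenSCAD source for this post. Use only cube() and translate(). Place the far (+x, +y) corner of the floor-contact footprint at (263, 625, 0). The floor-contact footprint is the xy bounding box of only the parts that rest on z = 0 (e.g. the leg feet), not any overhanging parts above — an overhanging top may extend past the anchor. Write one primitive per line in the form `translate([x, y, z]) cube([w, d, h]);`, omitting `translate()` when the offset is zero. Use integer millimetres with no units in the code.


translate([146, 476, 0]) cube([117, 149, 2756]);


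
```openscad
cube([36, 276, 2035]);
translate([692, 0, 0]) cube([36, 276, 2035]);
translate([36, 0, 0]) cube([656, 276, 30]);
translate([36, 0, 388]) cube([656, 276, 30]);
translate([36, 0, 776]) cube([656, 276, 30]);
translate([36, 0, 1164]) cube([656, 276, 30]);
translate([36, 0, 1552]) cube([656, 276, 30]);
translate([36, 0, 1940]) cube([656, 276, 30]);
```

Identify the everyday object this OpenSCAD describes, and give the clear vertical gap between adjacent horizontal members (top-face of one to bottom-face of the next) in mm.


A bookshelf. The clear shelf gap is 358 mm.

Two tall side panels with 6 horizontal boards between them — a bookshelf. The first two shelf undersides are at z = 0 and z = 388; with shelf thickness 30, the clear gap is 388 − 0 − 30 = 358 mm.


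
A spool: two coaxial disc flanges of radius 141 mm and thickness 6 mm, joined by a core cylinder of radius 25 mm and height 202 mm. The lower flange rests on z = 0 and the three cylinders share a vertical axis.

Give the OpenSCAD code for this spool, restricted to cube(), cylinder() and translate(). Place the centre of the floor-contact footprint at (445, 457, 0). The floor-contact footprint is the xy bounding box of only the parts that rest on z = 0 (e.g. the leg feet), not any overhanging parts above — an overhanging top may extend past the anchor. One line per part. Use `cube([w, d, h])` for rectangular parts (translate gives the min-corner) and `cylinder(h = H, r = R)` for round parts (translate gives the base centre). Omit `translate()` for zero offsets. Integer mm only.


translate([445, 457, 0]) cylinder(h = 6, r = 141);
translate([445, 457, 6]) cylinder(h = 202, r = 25);
translate([445, 457, 208]) cylinder(h = 6, r = 141);


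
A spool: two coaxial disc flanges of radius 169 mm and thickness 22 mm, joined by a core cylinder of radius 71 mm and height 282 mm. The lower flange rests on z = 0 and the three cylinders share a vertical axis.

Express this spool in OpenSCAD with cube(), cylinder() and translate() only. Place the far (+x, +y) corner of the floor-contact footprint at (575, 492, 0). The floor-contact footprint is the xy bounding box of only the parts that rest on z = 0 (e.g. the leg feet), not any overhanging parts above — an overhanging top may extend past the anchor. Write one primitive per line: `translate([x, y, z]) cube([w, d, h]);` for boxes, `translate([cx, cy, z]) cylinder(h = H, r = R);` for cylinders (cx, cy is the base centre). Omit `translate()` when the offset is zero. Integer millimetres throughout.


translate([406, 323, 0]) cylinder(h = 22, r = 169);
translate([406, 323, 22]) cylinder(h = 282, r = 71);
translate([406, 323, 304]) cylinder(h = 22, r = 169);


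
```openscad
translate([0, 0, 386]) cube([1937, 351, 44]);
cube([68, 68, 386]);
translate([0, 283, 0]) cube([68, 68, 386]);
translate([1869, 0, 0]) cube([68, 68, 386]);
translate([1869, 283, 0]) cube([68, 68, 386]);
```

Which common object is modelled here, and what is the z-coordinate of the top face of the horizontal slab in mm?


A bench. The seat-top height is 430 mm.

A long slab on four corner posts — a bench. The slab sits at z = 386 with thickness 44, so the top is 386 + 44 = 430 mm.


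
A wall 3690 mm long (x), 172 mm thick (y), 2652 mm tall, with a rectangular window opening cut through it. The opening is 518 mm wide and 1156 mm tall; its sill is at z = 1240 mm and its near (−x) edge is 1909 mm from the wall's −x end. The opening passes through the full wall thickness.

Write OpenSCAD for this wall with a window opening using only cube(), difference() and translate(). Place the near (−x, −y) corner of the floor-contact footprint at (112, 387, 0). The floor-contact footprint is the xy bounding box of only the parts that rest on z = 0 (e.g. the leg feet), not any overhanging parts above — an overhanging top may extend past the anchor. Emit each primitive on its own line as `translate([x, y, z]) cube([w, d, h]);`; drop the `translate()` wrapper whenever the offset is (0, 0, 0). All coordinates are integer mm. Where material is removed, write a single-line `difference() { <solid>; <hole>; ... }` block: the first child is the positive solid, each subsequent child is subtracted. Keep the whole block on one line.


difference() { translate([112, 387, 0]) cube([3690, 172, 2652]); translate([2021, 387, 1240]) cube([518, 172, 1156]); }


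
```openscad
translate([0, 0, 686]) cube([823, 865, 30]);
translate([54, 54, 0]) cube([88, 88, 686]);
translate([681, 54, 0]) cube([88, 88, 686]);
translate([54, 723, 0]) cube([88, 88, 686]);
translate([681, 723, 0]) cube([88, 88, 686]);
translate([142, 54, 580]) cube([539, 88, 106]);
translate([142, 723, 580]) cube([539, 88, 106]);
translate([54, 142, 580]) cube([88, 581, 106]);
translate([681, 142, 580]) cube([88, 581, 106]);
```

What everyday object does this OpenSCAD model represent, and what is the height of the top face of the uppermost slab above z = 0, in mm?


A table. The table height is 716 mm.

A 823×865×30 slab sits at z = 686 on four 88 mm square posts — a table. The top surface is at 686 + 30 = 716 mm.


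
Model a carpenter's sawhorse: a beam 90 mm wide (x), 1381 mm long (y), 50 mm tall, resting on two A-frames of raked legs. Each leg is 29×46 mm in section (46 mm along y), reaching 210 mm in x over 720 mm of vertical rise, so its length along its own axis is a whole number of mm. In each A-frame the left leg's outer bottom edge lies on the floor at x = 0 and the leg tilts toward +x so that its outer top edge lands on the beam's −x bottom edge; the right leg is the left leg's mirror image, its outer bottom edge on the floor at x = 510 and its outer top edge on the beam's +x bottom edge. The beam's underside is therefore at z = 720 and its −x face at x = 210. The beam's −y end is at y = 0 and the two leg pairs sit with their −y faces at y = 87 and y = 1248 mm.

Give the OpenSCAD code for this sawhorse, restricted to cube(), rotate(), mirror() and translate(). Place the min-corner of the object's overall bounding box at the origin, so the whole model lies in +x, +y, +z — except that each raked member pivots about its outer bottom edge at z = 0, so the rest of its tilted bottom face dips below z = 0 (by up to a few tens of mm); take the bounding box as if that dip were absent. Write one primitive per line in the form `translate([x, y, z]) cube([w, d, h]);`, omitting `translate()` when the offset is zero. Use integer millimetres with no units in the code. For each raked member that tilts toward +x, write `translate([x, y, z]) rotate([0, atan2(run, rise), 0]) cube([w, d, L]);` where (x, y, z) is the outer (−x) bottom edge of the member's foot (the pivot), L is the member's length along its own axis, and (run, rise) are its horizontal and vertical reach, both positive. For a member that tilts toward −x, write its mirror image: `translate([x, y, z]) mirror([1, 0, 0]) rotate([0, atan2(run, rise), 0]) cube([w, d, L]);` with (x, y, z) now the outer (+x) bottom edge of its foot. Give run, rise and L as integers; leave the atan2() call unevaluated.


translate([210, 0, 720]) cube([90, 1381, 50]);
translate([0, 87, 0]) rotate([0, atan2(210, 720), 0]) cube([29, 46, 750]);
translate([510, 87, 0]) mirror([1, 0, 0]) rotate([0, atan2(210, 720), 0]) cube([29, 46, 750]);
translate([0, 1248, 0]) rotate([0, atan2(210, 720), 0]) cube([29, 46, 750]);
translate([510, 1248, 0]) mirror([1, 0, 0]) rotate([0, atan2(210, 720), 0]) cube([29, 46, 750]);


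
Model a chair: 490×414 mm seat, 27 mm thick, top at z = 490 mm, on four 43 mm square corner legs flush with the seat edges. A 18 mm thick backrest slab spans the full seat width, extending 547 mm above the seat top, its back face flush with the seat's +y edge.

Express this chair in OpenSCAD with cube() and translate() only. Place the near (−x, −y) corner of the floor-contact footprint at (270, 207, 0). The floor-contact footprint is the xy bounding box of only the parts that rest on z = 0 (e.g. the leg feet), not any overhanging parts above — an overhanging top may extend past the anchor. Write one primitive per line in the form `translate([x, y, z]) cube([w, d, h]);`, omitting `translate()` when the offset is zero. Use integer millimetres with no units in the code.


translate([270, 207, 463]) cube([490, 414, 27]);
translate([270, 207, 0]) cube([43, 43, 463]);
translate([717, 207, 0]) cube([43, 43, 463]);
translate([270, 578, 0]) cube([43, 43, 463]);
translate([717, 578, 0]) cube([43, 43, 463]);
translate([270, 603, 490]) cube([490, 18, 547]);


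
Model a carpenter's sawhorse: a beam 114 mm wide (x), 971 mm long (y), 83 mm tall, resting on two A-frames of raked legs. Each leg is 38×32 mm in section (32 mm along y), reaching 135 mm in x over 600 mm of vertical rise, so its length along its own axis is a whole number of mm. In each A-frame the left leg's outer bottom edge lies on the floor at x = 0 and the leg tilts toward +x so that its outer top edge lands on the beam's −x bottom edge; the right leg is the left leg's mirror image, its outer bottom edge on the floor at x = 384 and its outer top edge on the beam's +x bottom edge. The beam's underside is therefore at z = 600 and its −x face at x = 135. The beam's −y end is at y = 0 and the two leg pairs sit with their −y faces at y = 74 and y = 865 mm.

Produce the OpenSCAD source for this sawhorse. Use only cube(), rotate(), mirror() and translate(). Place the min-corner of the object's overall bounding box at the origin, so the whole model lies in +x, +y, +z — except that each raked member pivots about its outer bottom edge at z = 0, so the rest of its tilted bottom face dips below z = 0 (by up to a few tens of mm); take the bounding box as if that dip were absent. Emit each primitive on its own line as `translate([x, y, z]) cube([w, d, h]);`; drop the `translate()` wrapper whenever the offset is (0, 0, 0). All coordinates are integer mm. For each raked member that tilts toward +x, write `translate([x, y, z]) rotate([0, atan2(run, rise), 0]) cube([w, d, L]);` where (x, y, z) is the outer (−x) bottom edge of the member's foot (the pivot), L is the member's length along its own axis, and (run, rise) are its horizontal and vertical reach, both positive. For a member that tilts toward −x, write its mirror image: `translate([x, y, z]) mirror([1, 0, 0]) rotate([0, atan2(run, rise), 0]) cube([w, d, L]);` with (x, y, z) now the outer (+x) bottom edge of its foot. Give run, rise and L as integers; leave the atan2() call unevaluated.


translate([135, 0, 600]) cube([114, 971, 83]);
translate([0, 74, 0]) rotate([0, atan2(135, 600), 0]) cube([38, 32, 615]);
translate([384, 74, 0]) mirror([1, 0, 0]) rotate([0, atan2(135, 600), 0]) cube([38, 32, 615]);
translate([0, 865, 0]) rotate([0, atan2(135, 600), 0]) cube([38, 32, 615]);
translate([384, 865, 0]) mirror([1, 0, 0]) rotate([0, atan2(135, 600), 0]) cube([38, 32, 615]);


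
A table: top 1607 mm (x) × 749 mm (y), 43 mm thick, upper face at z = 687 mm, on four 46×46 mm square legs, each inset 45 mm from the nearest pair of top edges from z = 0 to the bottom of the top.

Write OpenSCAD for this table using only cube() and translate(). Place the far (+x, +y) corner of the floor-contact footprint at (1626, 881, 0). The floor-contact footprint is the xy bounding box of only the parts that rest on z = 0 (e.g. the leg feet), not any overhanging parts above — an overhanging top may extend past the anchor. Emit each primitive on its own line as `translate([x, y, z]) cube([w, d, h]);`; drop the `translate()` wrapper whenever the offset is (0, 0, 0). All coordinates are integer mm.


// leg_h = 687 - 43 = 644
translate([64, 177, 644]) cube([1607, 749, 43]);
translate([109, 222, 0]) cube([46, 46, 644]);
translate([1580, 222, 0]) cube([46, 46, 644]);
translate([109, 835, 0]) cube([46, 46, 644]);
translate([1580, 835, 0]) cube([46, 46, 644]);


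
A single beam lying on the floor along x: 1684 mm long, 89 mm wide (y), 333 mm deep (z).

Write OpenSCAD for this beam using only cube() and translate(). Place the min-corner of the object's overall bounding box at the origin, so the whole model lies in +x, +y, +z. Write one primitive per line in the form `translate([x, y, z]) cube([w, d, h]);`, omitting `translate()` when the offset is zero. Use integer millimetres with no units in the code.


cube([1684, 89, 333]);


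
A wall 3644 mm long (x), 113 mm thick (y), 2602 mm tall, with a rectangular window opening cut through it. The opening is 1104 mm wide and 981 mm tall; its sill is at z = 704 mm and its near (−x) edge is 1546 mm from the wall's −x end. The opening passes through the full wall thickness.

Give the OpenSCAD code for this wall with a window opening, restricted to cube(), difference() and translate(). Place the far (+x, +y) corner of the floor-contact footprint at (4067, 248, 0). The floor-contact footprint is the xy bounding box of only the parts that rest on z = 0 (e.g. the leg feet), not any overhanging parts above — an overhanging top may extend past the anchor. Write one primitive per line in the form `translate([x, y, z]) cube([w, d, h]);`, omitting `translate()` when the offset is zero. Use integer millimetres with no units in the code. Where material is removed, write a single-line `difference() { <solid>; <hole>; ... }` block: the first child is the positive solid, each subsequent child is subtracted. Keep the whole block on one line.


difference() { translate([423, 135, 0]) cube([3644, 113, 2602]); translate([1969, 135, 704]) cube([1104, 113, 981]); }


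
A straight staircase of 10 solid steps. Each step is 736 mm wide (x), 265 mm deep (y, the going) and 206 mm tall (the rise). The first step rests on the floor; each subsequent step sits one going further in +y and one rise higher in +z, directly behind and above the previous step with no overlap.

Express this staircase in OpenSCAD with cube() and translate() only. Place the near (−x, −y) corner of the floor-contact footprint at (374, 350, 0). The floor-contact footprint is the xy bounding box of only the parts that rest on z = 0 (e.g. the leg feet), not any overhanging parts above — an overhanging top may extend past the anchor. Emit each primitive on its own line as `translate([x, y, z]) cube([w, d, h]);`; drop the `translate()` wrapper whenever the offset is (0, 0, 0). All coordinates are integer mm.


translate([374, 350, 0]) cube([736, 265, 206]);
translate([374, 615, 206]) cube([736, 265, 206]);
translate([374, 880, 412]) cube([736, 265, 206]);
translate([374, 1145, 618]) cube([736, 265, 206]);
translate([374, 1410, 824]) cube([736, 265, 206]);
translate([374, 1675, 1030]) cube([736, 265, 206]);
translate([374, 1940, 1236]) cube([736, 265, 206]);
translate([374, 2205, 1442]) cube([736, 265, 206]);
translate([374, 2470, 1648]) cube([736, 265, 206]);
translate([374, 2735, 1854]) cube([736, 265, 206]);


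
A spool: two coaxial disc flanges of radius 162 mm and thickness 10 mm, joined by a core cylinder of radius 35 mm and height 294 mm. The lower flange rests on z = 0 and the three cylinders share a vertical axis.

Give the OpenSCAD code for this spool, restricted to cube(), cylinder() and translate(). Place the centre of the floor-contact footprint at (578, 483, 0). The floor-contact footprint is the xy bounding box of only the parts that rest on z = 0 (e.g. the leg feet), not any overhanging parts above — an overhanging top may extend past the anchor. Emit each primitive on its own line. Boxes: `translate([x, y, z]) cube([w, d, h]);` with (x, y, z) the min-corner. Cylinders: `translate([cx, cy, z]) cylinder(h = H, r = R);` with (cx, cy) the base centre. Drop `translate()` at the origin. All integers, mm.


translate([578, 483, 0]) cylinder(h = 10, r = 162);
translate([578, 483, 10]) cylinder(h = 294, r = 35);
translate([578, 483, 304]) cylinder(h = 10, r = 162);


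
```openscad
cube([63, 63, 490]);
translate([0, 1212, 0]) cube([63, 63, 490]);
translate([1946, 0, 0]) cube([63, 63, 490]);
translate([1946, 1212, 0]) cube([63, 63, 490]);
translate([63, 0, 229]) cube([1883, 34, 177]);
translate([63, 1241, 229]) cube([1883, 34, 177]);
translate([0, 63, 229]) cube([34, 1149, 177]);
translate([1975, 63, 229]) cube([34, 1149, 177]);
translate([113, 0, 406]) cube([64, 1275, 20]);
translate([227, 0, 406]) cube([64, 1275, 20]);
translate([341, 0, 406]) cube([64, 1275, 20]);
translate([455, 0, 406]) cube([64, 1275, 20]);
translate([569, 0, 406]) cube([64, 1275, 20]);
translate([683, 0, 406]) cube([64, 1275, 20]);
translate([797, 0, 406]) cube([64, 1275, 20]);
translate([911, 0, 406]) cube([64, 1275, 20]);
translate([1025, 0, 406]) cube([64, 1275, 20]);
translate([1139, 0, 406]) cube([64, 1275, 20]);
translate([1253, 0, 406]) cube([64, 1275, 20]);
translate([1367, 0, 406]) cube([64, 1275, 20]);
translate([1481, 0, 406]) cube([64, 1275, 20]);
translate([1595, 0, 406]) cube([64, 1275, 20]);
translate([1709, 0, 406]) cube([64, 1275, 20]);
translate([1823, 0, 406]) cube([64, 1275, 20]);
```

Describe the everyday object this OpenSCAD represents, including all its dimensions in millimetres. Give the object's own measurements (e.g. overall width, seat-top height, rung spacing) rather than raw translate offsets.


A bed frame 2009 mm long (x) by 1275 mm wide (y). Four 63×63 mm corner posts, 490 mm tall, at the corners of the footprint. Four rails of 34 mm thickness and 177 mm height run between adjacent posts with their undersides at z = 229 mm, their outer faces flush with the outside of the frame (the two x-running rails run between the posts' inner faces; the two y-running rails run between the posts' inner faces). 16 slats, each 64 mm wide (x) and 20 mm thick, lie across the top of the two x-running rails, running the full 1275 mm width of the frame in y; along x they sit between the end posts with a 50 mm gap after the −x posts and between neighbouring slats, leaving 59 mm before the +x posts.
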